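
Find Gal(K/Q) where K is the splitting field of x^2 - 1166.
Gal(K/Q) = Z/2Z (cyclic of order 2)

x^2 - 1166 is irreducible over Q since 1166 is not a rational square. The splitting field Q(sqrt(1166)) has degree 2 over Q, and its unique nontrivial automorphism is sqrt(1166) ↦ -sqrt(1166). Hence Gal(Q(sqrt(1166))/Q) = Z/2Z.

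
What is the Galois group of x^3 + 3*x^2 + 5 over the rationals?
Gal(K/Q) = S_3 (symmetric group of order 6)

Compute the discriminant of x^3 + (3)*x^2 + (0)*x + (5): Δ = -1215. Since Δ is not a rational square, the Galois group is not contained in A_3; it must be the full S_3 (irreducibility of the cubic rules out anything smaller).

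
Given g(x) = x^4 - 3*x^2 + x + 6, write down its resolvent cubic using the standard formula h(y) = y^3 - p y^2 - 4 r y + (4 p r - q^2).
h(y) = y^3 + 3*y^2 - 24*y - 73

Identify coefficients: p = -3, q = 1, r = 6.
Plug into h(y) = y^3 - p y^2 - 4 r y + (4 p r - q^2):
  h(y) = y^3 - (-3) y^2 - 4*(6) y + (4*(-3)*(6) - (1)^2)
       = y^3 + (3) y^2 + (-24) y + (-73).
Simplifying: h(y) = y^3 + 3*y^2 - 24*y - 73.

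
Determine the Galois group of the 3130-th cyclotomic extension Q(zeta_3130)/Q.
|Gal(Q(zeta_3130)/Q)| = phi(3130) = 1248; group ≅ (Z/3130Z)^* ≅ Z/4Z × Z/312Z

The n-th cyclotomic polynomial Φ_3130(x) is the minimal polynomial of zeta_3130 over Q and has degree phi(3130) = 1248. So Q(zeta_3130) is a degree-1248 Galois extension with Galois group (Z/3130Z)^*. By CRT, (Z/3130Z)^* ≅ (Z/2Z)^* × (Z/5Z)^* × (Z/313Z)^*. Each prime-power unit group is (Z/2Z)^* ≅ trivial group (order 1); (Z/5Z)^* ≅ Z/4Z; (Z/313Z)^* ≅ Z/312Z. Hence Gal(Q(zeta_3130)/Q) ≅ Z/4Z × Z/312Z.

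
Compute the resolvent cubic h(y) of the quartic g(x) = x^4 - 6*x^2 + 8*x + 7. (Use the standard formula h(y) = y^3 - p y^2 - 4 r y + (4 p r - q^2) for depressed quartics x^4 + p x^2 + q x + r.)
h(y) = y^3 + 6*y^2 - 28*y - 232

Identify coefficients: p = -6, q = 8, r = 7.
Plug into h(y) = y^3 - p y^2 - 4 r y + (4 p r - q^2):
  h(y) = y^3 - (-6) y^2 - 4*(7) y + (4*(-6)*(7) - (8)^2)
       = y^3 + (6) y^2 + (-28) y + (-232).
Simplifying: h(y) = y^3 + 6*y^2 - 28*y - 232.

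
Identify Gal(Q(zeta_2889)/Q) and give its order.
|Gal(Q(zeta_2889)/Q)| = phi(2889) = 1908; group ≅ (Z/2889Z)^* ≅ Z/18Z × Z/106Z

The n-th cyclotomic polynomial Φ_2889(x) is the minimal polynomial of zeta_2889 over Q and has degree phi(2889) = 1908. So Q(zeta_2889) is a degree-1908 Galois extension with Galois group (Z/2889Z)^*. By CRT, (Z/2889Z)^* ≅ (Z/27Z)^* × (Z/107Z)^*. Each prime-power unit group is (Z/27Z)^* ≅ Z/18Z; (Z/107Z)^* ≅ Z/106Z. Hence Gal(Q(zeta_2889)/Q) ≅ Z/18Z × Z/106Z.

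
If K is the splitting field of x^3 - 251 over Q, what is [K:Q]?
[K:Q] = 6

x^3 - 251 has one real root r = 251^(1/3) and two complex roots r*zeta_3, r*zeta_3^2 where zeta_3 = e^(2*pi*i/3). The splitting field is Q(r, zeta_3). [Q(r):Q] = 3 and [Q(zeta_3):Q] = 2 with gcd = 1, so [Q(r, zeta_3):Q] = 3 * 2 = 6.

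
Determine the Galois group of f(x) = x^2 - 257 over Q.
Gal(K/Q) = Z/2Z (cyclic of order 2)

x^2 - 257 is irreducible over Q since 257 is not a rational square. The splitting field Q(sqrt(257)) has degree 2 over Q, and its unique nontrivial automorphism is sqrt(257) ↦ -sqrt(257). Hence Gal(Q(sqrt(257))/Q) = Z/2Z.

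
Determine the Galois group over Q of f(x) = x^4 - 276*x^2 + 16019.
Gal(K/Q) = V_4 (Klein four-group, Z/2Z × Z/2Z)

f factors as (x^2 - 193)(x^2 - 83), so the splitting field is K = Q(sqrt(193), sqrt(83)). The elements 193, 83, 16019 are all non-squares in Q, so sqrt(193) and sqrt(83) generate independent quadratic extensions. Thus [K:Q] = 4 and Gal(K/Q) is generated by the two order-2 automorphisms sqrt(193) ↦ -sqrt(193) and sqrt(83) ↦ -sqrt(83), giving V_4.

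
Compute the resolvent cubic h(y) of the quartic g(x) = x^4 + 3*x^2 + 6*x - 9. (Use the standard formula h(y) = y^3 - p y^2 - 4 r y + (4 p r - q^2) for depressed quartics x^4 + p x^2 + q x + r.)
h(y) = y^3 - 3*y^2 + 36*y - 144

Identify coefficients: p = 3, q = 6, r = -9.
Plug into h(y) = y^3 - p y^2 - 4 r y + (4 p r - q^2):
  h(y) = y^3 - (3) y^2 - 4*(-9) y + (4*(3)*(-9) - (6)^2)
       = y^3 + (-3) y^2 + (36) y + (-144).
Simplifying: h(y) = y^3 - 3*y^2 + 36*y - 144.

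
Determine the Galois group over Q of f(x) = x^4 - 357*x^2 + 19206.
Gal(K/Q) = V_4 (Klein four-group, Z/2Z × Z/2Z)

f factors as (x^2 - 291)(x^2 - 66), so the splitting field is K = Q(sqrt(291), sqrt(66)). The elements 291, 66, 19206 are all non-squares in Q, so sqrt(291) and sqrt(66) generate independent quadratic extensions. Thus [K:Q] = 4 and Gal(K/Q) is generated by the two order-2 automorphisms sqrt(291) ↦ -sqrt(291) and sqrt(66) ↦ -sqrt(66), giving V_4.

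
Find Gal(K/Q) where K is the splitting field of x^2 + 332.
Gal(K/Q) = Z/2Z (cyclic of order 2)

x^2 + 332 is irreducible over Q since -332 is not a rational square. The splitting field Q(sqrt(-332)) has degree 2 over Q, and its unique nontrivial automorphism is sqrt(-332) ↦ -sqrt(-332). Hence Gal(Q(sqrt(-332))/Q) = Z/2Z.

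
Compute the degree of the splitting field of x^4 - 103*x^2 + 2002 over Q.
[K:Q] = 4

f factors as (x^2 - 77)(x^2 - 26); the splitting field is K = Q(sqrt(77), sqrt(26)). Since 77, 26, and 2002 are all non-squares in Q, the three subfields Q(sqrt(77)), Q(sqrt(26)), Q(sqrt(2002)) are distinct degree-2 extensions, so [K:Q] = 4 (Klein four Galois group).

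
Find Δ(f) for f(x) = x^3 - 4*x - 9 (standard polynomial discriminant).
Δ = -1931

For a depressed cubic x^3 + p x + q the discriminant is Δ = -4 p^3 - 27 q^2 = -4*(-4)^3 - 27*(-9)^2 = 256 - 2187 = -1931.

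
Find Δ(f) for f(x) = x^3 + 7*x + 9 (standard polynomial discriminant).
Δ = -3559

For a depressed cubic x^3 + p x + q the discriminant is Δ = -4 p^3 - 27 q^2 = -4*(7)^3 - 27*(9)^2 = -1372 - 2187 = -3559.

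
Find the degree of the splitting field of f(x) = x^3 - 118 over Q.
[K:Q] = 6

x^3 - 118 has one real root r = 118^(1/3) and two complex roots r*zeta_3, r*zeta_3^2 where zeta_3 = e^(2*pi*i/3). The splitting field is Q(r, zeta_3). [Q(r):Q] = 3 and [Q(zeta_3):Q] = 2 with gcd = 1, so [Q(r, zeta_3):Q] = 3 * 2 = 6.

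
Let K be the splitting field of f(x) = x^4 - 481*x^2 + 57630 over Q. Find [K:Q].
[K:Q] = 4

f factors as (x^2 - 255)(x^2 - 226); the splitting field is K = Q(sqrt(255), sqrt(226)). Since 255, 226, and 57630 are all non-squares in Q, the three subfields Q(sqrt(255)), Q(sqrt(226)), Q(sqrt(57630)) are distinct degree-2 extensions, so [K:Q] = 4 (Klein four Galois group).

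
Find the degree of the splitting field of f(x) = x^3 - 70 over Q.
[K:Q] = 6

x^3 - 70 has one real root r = 70^(1/3) and two complex roots r*zeta_3, r*zeta_3^2 where zeta_3 = e^(2*pi*i/3). The splitting field is Q(r, zeta_3). [Q(r):Q] = 3 and [Q(zeta_3):Q] = 2 with gcd = 1, so [Q(r, zeta_3):Q] = 3 * 2 = 6.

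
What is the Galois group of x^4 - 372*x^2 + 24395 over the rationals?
Gal(K/Q) = V_4 (Klein four-group, Z/2Z × Z/2Z)

f factors as (x^2 - 85)(x^2 - 287), so the splitting field is K = Q(sqrt(85), sqrt(287)). The elements 85, 287, 24395 are all non-squares in Q, so sqrt(85) and sqrt(287) generate independent quadratic extensions. Thus [K:Q] = 4 and Gal(K/Q) is generated by the two order-2 automorphisms sqrt(85) ↦ -sqrt(85) and sqrt(287) ↦ -sqrt(287), giving V_4.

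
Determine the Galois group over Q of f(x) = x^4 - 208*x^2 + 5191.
Gal(K/Q) = V_4 (Klein four-group, Z/2Z × Z/2Z)

f factors as (x^2 - 29)(x^2 - 179), so the splitting field is K = Q(sqrt(29), sqrt(179)). The elements 29, 179, 5191 are all non-squares in Q, so sqrt(29) and sqrt(179) generate independent quadratic extensions. Thus [K:Q] = 4 and Gal(K/Q) is generated by the two order-2 automorphisms sqrt(29) ↦ -sqrt(29) and sqrt(179) ↦ -sqrt(179), giving V_4.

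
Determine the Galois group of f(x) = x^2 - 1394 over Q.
Gal(K/Q) = Z/2Z (cyclic of order 2)

x^2 - 1394 is irreducible over Q since 1394 is not a rational square. The splitting field Q(sqrt(1394)) has degree 2 over Q, and its unique nontrivial automorphism is sqrt(1394) ↦ -sqrt(1394). Hence Gal(Q(sqrt(1394))/Q) = Z/2Z.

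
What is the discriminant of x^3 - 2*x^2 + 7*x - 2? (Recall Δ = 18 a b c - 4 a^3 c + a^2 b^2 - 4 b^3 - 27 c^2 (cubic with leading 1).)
Δ = -844

For x^3 + a x^2 + b x + c the discriminant is Δ = 18 a b c - 4 a^3 c + a^2 b^2 - 4 b^3 - 27 c^2.
Plug a = -2, b = 7, c = -2:
  18*(-2)*(7)*(-2) - 4*(-2)^3*(-2) + (-2)^2*(7)^2 - 4*(7)^3 - 27*(-2)^2
  = 504 + (-64) + 196 + (-1372) + (-108)
  = -844.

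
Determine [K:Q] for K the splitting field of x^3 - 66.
[K:Q] = 6

x^3 - 66 has one real root r = 66^(1/3) and two complex roots r*zeta_3, r*zeta_3^2 where zeta_3 = e^(2*pi*i/3). The splitting field is Q(r, zeta_3). [Q(r):Q] = 3 and [Q(zeta_3):Q] = 2 with gcd = 1, so [Q(r, zeta_3):Q] = 3 * 2 = 6.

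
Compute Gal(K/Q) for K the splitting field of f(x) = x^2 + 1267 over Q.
Gal(K/Q) = Z/2Z (cyclic of order 2)

x^2 + 1267 is irreducible over Q since -1267 is not a rational square. The splitting field Q(sqrt(-1267)) has degree 2 over Q, and its unique nontrivial automorphism is sqrt(-1267) ↦ -sqrt(-1267). Hence Gal(Q(sqrt(-1267))/Q) = Z/2Z.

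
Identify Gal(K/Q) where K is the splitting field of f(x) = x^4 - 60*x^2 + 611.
Gal(K/Q) = V_4 (Klein four-group, Z/2Z × Z/2Z)

f factors as (x^2 - 47)(x^2 - 13), so the splitting field is K = Q(sqrt(47), sqrt(13)). The elements 47, 13, 611 are all non-squares in Q, so sqrt(47) and sqrt(13) generate independent quadratic extensions. Thus [K:Q] = 4 and Gal(K/Q) is generated by the two order-2 automorphisms sqrt(47) ↦ -sqrt(47) and sqrt(13) ↦ -sqrt(13), giving V_4.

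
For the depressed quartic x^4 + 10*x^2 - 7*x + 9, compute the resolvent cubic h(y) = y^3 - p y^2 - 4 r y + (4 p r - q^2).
h(y) = y^3 - 10*y^2 - 36*y + 311

Identify coefficients: p = 10, q = -7, r = 9.
Plug into h(y) = y^3 - p y^2 - 4 r y + (4 p r - q^2):
  h(y) = y^3 - (10) y^2 - 4*(9) y + (4*(10)*(9) - (-7)^2)
       = y^3 + (-10) y^2 + (-36) y + (311).
Simplifying: h(y) = y^3 - 10*y^2 - 36*y + 311.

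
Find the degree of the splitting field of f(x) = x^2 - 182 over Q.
[K:Q] = 2

The polynomial x^2 - 182 is irreducible over Q since 182 is not a perfect square. Its splitting field is Q(sqrt(182)), which has degree 2 over Q.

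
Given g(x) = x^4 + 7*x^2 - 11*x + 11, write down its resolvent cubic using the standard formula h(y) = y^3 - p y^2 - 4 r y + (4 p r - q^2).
h(y) = y^3 - 7*y^2 - 44*y + 187

Identify coefficients: p = 7, q = -11, r = 11.
Plug into h(y) = y^3 - p y^2 - 4 r y + (4 p r - q^2):
  h(y) = y^3 - (7) y^2 - 4*(11) y + (4*(7)*(11) - (-11)^2)
       = y^3 + (-7) y^2 + (-44) y + (187).
Simplifying: h(y) = y^3 - 7*y^2 - 44*y + 187.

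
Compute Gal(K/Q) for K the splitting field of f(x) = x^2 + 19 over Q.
Gal(K/Q) = Z/2Z (cyclic of order 2)

x^2 + 19 is irreducible over Q since -19 is not a rational square. The splitting field Q(sqrt(-19)) has degree 2 over Q, and its unique nontrivial automorphism is sqrt(-19) ↦ -sqrt(-19). Hence Gal(Q(sqrt(-19))/Q) = Z/2Z.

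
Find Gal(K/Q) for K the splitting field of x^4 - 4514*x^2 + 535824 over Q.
Gal(K/Q) = Z/2Z (cyclic of order 2)

f factors as (x^2 - 4392)(x^2 - 122), so the splitting field is K = Q(sqrt(4392), sqrt(122)). The squarefree part of 4392 is 122 and the squarefree part of 122 is also 122, so sqrt(4392) and sqrt(122) are both rational multiples of sqrt(122). Hence Q(sqrt(4392)) = Q(sqrt(122)) = Q(sqrt(122)), and the splitting field collapses to a single degree-2 extension with Galois group Z/2Z.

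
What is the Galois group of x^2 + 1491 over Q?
Gal(K/Q) = Z/2Z (cyclic of order 2)

x^2 + 1491 is irreducible over Q since -1491 is not a rational square. The splitting field Q(sqrt(-1491)) has degree 2 over Q, and its unique nontrivial automorphism is sqrt(-1491) ↦ -sqrt(-1491). Hence Gal(Q(sqrt(-1491))/Q) = Z/2Z.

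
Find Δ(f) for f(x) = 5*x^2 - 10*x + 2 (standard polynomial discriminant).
Δ = 60

For a quadratic a x^2 + b x + c the discriminant is Δ = b^2 - 4ac = (-10)^2 - 4*(5)*(2) = 100 - (40) = 60.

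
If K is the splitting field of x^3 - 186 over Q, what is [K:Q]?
[K:Q] = 6

x^3 - 186 has one real root r = 186^(1/3) and two complex roots r*zeta_3, r*zeta_3^2 where zeta_3 = e^(2*pi*i/3). The splitting field is Q(r, zeta_3). [Q(r):Q] = 3 and [Q(zeta_3):Q] = 2 with gcd = 1, so [Q(r, zeta_3):Q] = 3 * 2 = 6.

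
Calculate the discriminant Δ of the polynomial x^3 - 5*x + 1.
Δ = 473

For a depressed cubic x^3 + p x + q the discriminant is Δ = -4 p^3 - 27 q^2 = -4*(-5)^3 - 27*(1)^2 = 500 - 27 = 473.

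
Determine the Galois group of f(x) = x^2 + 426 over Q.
Gal(K/Q) = Z/2Z (cyclic of order 2)

x^2 + 426 is irreducible over Q since -426 is not a rational square. The splitting field Q(sqrt(-426)) has degree 2 over Q, and its unique nontrivial automorphism is sqrt(-426) ↦ -sqrt(-426). Hence Gal(Q(sqrt(-426))/Q) = Z/2Z.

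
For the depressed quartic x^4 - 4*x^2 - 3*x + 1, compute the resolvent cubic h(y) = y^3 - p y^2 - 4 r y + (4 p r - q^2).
h(y) = y^3 + 4*y^2 - 4*y - 25

Identify coefficients: p = -4, q = -3, r = 1.
Plug into h(y) = y^3 - p y^2 - 4 r y + (4 p r - q^2):
  h(y) = y^3 - (-4) y^2 - 4*(1) y + (4*(-4)*(1) - (-3)^2)
       = y^3 + (4) y^2 + (-4) y + (-25).
Simplifying: h(y) = y^3 + 4*y^2 - 4*y - 25.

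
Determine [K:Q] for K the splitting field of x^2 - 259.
[K:Q] = 2

The polynomial x^2 - 259 is irreducible over Q since 259 is not a perfect square. Its splitting field is Q(sqrt(259)), which has degree 2 over Q.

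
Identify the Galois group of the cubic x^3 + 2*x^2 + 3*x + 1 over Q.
Gal(K/Q) = S_3 (symmetric group of order 6)

Compute the discriminant of x^3 + (2)*x^2 + (3)*x + (1): Δ = -23. Since Δ is not a rational square, the Galois group is not contained in A_3; it must be the full S_3 (irreducibility of the cubic rules out anything smaller).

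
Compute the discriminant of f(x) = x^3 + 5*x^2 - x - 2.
Δ = 1101

For x^3 + a x^2 + b x + c the discriminant is Δ = 18 a b c - 4 a^3 c + a^2 b^2 - 4 b^3 - 27 c^2.
Plug a = 5, b = -1, c = -2:
  18*(5)*(-1)*(-2) - 4*(5)^3*(-2) + (5)^2*(-1)^2 - 4*(-1)^3 - 27*(-2)^2
  = 180 + (1000) + 25 + (4) + (-108)
  = 1101.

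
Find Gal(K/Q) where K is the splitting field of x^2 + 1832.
Gal(K/Q) = Z/2Z (cyclic of order 2)

x^2 + 1832 is irreducible over Q since -1832 is not a rational square. The splitting field Q(sqrt(-1832)) has degree 2 over Q, and its unique nontrivial automorphism is sqrt(-1832) ↦ -sqrt(-1832). Hence Gal(Q(sqrt(-1832))/Q) = Z/2Z.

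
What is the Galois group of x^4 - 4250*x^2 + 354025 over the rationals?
Gal(K/Q) = Z/2Z (cyclic of order 2)

f factors as (x^2 - 85)(x^2 - 4165), so the splitting field is K = Q(sqrt(85), sqrt(4165)). The squarefree part of 85 is 85 and the squarefree part of 4165 is also 85, so sqrt(85) and sqrt(4165) are both rational multiples of sqrt(85). Hence Q(sqrt(85)) = Q(sqrt(4165)) = Q(sqrt(85)), and the splitting field collapses to a single degree-2 extension with Galois group Z/2Z.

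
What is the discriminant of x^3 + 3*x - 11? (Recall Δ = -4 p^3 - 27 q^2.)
Δ = -3375

For a depressed cubic x^3 + p x + q the discriminant is Δ = -4 p^3 - 27 q^2 = -4*(3)^3 - 27*(-11)^2 = -108 - 3267 = -3375.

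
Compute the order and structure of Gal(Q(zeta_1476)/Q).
|Gal(Q(zeta_1476)/Q)| = phi(1476) = 480; group ≅ (Z/1476Z)^* ≅ Z/2Z × Z/6Z × Z/40Z

The n-th cyclotomic polynomial Φ_1476(x) is the minimal polynomial of zeta_1476 over Q and has degree phi(1476) = 480. So Q(zeta_1476) is a degree-480 Galois extension with Galois group (Z/1476Z)^*. By CRT, (Z/1476Z)^* ≅ (Z/4Z)^* × (Z/9Z)^* × (Z/41Z)^*. Each prime-power unit group is (Z/4Z)^* ≅ Z/2Z; (Z/9Z)^* ≅ Z/6Z; (Z/41Z)^* ≅ Z/40Z. Hence Gal(Q(zeta_1476)/Q) ≅ Z/2Z × Z/6Z × Z/40Z.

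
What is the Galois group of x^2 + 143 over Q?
Gal(K/Q) = Z/2Z (cyclic of order 2)

x^2 + 143 is irreducible over Q since -143 is not a rational square. The splitting field Q(sqrt(-143)) has degree 2 over Q, and its unique nontrivial automorphism is sqrt(-143) ↦ -sqrt(-143). Hence Gal(Q(sqrt(-143))/Q) = Z/2Z.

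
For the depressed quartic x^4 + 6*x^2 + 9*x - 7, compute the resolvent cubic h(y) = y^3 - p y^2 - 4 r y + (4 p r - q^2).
h(y) = y^3 - 6*y^2 + 28*y - 249

Identify coefficients: p = 6, q = 9, r = -7.
Plug into h(y) = y^3 - p y^2 - 4 r y + (4 p r - q^2):
  h(y) = y^3 - (6) y^2 - 4*(-7) y + (4*(6)*(-7) - (9)^2)
       = y^3 + (-6) y^2 + (28) y + (-249).
Simplifying: h(y) = y^3 - 6*y^2 + 28*y - 249.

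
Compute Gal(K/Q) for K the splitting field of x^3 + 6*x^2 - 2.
Gal(K/Q) = S_3 (symmetric group of order 6)

Compute the discriminant of x^3 + (6)*x^2 + (0)*x + (-2): Δ = 1620. Since Δ is not a rational square, the Galois group is not contained in A_3; it must be the full S_3 (irreducibility of the cubic rules out anything smaller).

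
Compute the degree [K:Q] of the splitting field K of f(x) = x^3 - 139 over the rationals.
[K:Q] = 6

x^3 - 139 has one real root r = 139^(1/3) and two complex roots r*zeta_3, r*zeta_3^2 where zeta_3 = e^(2*pi*i/3). The splitting field is Q(r, zeta_3). [Q(r):Q] = 3 and [Q(zeta_3):Q] = 2 with gcd = 1, so [Q(r, zeta_3):Q] = 3 * 2 = 6.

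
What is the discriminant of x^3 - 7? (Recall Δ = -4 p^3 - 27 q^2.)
Δ = -1323

For a depressed cubic x^3 + p x + q the discriminant is Δ = -4 p^3 - 27 q^2 = -4*(0)^3 - 27*(-7)^2 = 0 - 1323 = -1323.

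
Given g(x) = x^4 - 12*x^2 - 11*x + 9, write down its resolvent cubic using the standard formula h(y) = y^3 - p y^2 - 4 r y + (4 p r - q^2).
h(y) = y^3 + 12*y^2 - 36*y - 553

Identify coefficients: p = -12, q = -11, r = 9.
Plug into h(y) = y^3 - p y^2 - 4 r y + (4 p r - q^2):
  h(y) = y^3 - (-12) y^2 - 4*(9) y + (4*(-12)*(9) - (-11)^2)
       = y^3 + (12) y^2 + (-36) y + (-553).
Simplifying: h(y) = y^3 + 12*y^2 - 36*y - 553.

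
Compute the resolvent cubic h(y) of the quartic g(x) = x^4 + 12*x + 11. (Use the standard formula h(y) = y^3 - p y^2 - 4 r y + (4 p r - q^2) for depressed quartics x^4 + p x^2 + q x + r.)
h(y) = y^3 - 44*y - 144

Identify coefficients: p = 0, q = 12, r = 11.
Plug into h(y) = y^3 - p y^2 - 4 r y + (4 p r - q^2):
  h(y) = y^3 - (0) y^2 - 4*(11) y + (4*(0)*(11) - (12)^2)
       = y^3 + (0) y^2 + (-44) y + (-144).
Simplifying: h(y) = y^3 - 44*y - 144.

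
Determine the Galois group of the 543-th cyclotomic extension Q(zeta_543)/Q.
|Gal(Q(zeta_543)/Q)| = phi(543) = 360; group ≅ (Z/543Z)^* ≅ Z/2Z × Z/180Z

The n-th cyclotomic polynomial Φ_543(x) is the minimal polynomial of zeta_543 over Q and has degree phi(543) = 360. So Q(zeta_543) is a degree-360 Galois extension with Galois group (Z/543Z)^*. By CRT, (Z/543Z)^* ≅ (Z/3Z)^* × (Z/181Z)^*. Each prime-power unit group is (Z/3Z)^* ≅ Z/2Z; (Z/181Z)^* ≅ Z/180Z. Hence Gal(Q(zeta_543)/Q) ≅ Z/2Z × Z/180Z.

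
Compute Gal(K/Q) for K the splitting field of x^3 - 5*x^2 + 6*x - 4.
Gal(K/Q) = S_3 (symmetric group of order 6)

Compute the discriminant of x^3 + (-5)*x^2 + (6)*x + (-4): Δ = -236. Since Δ is not a rational square, the Galois group is not contained in A_3; it must be the full S_3 (irreducibility of the cubic rules out anything smaller).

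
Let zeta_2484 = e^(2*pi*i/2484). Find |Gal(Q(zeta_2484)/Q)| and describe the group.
|Gal(Q(zeta_2484)/Q)| = phi(2484) = 792; group ≅ (Z/2484Z)^* ≅ Z/2Z × Z/18Z × Z/22Z

The n-th cyclotomic polynomial Φ_2484(x) is the minimal polynomial of zeta_2484 over Q and has degree phi(2484) = 792. So Q(zeta_2484) is a degree-792 Galois extension with Galois group (Z/2484Z)^*. By CRT, (Z/2484Z)^* ≅ (Z/4Z)^* × (Z/27Z)^* × (Z/23Z)^*. Each prime-power unit group is (Z/4Z)^* ≅ Z/2Z; (Z/27Z)^* ≅ Z/18Z; (Z/23Z)^* ≅ Z/22Z. Hence Gal(Q(zeta_2484)/Q) ≅ Z/2Z × Z/18Z × Z/22Z.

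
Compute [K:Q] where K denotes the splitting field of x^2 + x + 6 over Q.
[K:Q] = 2

The discriminant of x^2 + (1)*x + (6) is b^2 - 4c = 1 - (24) = -23. Since -23 is not a perfect square in Q, the polynomial is irreducible over Q. Its two roots generate a degree-2 extension, so [K:Q] = 2.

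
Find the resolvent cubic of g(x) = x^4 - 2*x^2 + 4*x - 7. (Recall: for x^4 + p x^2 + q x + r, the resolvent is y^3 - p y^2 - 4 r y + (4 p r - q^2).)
h(y) = y^3 + 2*y^2 + 28*y + 40

Identify coefficients: p = -2, q = 4, r = -7.
Plug into h(y) = y^3 - p y^2 - 4 r y + (4 p r - q^2):
  h(y) = y^3 - (-2) y^2 - 4*(-7) y + (4*(-2)*(-7) - (4)^2)
       = y^3 + (2) y^2 + (28) y + (40).
Simplifying: h(y) = y^3 + 2*y^2 + 28*y + 40.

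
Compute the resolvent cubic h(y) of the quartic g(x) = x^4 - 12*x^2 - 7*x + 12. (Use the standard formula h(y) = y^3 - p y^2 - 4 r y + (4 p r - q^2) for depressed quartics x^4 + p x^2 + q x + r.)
h(y) = y^3 + 12*y^2 - 48*y - 625

Identify coefficients: p = -12, q = -7, r = 12.
Plug into h(y) = y^3 - p y^2 - 4 r y + (4 p r - q^2):
  h(y) = y^3 - (-12) y^2 - 4*(12) y + (4*(-12)*(12) - (-7)^2)
       = y^3 + (12) y^2 + (-48) y + (-625).
Simplifying: h(y) = y^3 + 12*y^2 - 48*y - 625.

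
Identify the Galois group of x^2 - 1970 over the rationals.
Gal(K/Q) = Z/2Z (cyclic of order 2)

x^2 - 1970 is irreducible over Q since 1970 is not a rational square. The splitting field Q(sqrt(1970)) has degree 2 over Q, and its unique nontrivial automorphism is sqrt(1970) ↦ -sqrt(1970). Hence Gal(Q(sqrt(1970))/Q) = Z/2Z.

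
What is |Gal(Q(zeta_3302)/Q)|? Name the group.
|Gal(Q(zeta_3302)/Q)| = phi(3302) = 1512; group ≅ (Z/3302Z)^* ≅ Z/12Z × Z/126Z

The n-th cyclotomic polynomial Φ_3302(x) is the minimal polynomial of zeta_3302 over Q and has degree phi(3302) = 1512. So Q(zeta_3302) is a degree-1512 Galois extension with Galois group (Z/3302Z)^*. By CRT, (Z/3302Z)^* ≅ (Z/2Z)^* × (Z/13Z)^* × (Z/127Z)^*. Each prime-power unit group is (Z/2Z)^* ≅ trivial group (order 1); (Z/13Z)^* ≅ Z/12Z; (Z/127Z)^* ≅ Z/126Z. Hence Gal(Q(zeta_3302)/Q) ≅ Z/12Z × Z/126Z.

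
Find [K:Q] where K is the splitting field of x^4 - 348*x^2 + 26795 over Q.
[K:Q] = 4

f factors as (x^2 - 115)(x^2 - 233); the splitting field is K = Q(sqrt(115), sqrt(233)). Since 115, 233, and 26795 are all non-squares in Q, the three subfields Q(sqrt(115)), Q(sqrt(233)), Q(sqrt(26795)) are distinct degree-2 extensions, so [K:Q] = 4 (Klein four Galois group).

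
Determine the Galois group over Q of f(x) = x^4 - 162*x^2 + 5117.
Gal(K/Q) = V_4 (Klein four-group, Z/2Z × Z/2Z)

f factors as (x^2 - 43)(x^2 - 119), so the splitting field is K = Q(sqrt(43), sqrt(119)). The elements 43, 119, 5117 are all non-squares in Q, so sqrt(43) and sqrt(119) generate independent quadratic extensions. Thus [K:Q] = 4 and Gal(K/Q) is generated by the two order-2 automorphisms sqrt(43) ↦ -sqrt(43) and sqrt(119) ↦ -sqrt(119), giving V_4.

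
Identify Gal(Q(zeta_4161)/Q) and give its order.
|Gal(Q(zeta_4161)/Q)| = phi(4161) = 2592; group ≅ (Z/4161Z)^* ≅ Z/2Z × Z/18Z × Z/72Z

The n-th cyclotomic polynomial Φ_4161(x) is the minimal polynomial of zeta_4161 over Q and has degree phi(4161) = 2592. So Q(zeta_4161) is a degree-2592 Galois extension with Galois group (Z/4161Z)^*. By CRT, (Z/4161Z)^* ≅ (Z/3Z)^* × (Z/19Z)^* × (Z/73Z)^*. Each prime-power unit group is (Z/3Z)^* ≅ Z/2Z; (Z/19Z)^* ≅ Z/18Z; (Z/73Z)^* ≅ Z/72Z. Hence Gal(Q(zeta_4161)/Q) ≅ Z/2Z × Z/18Z × Z/72Z.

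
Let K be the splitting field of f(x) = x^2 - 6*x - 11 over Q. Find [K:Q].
[K:Q] = 2

The discriminant of x^2 + (-6)*x + (-11) is b^2 - 4c = 36 - (-44) = 80. Since 80 is not a perfect square in Q, the polynomial is irreducible over Q. Its two roots generate a degree-2 extension, so [K:Q] = 2.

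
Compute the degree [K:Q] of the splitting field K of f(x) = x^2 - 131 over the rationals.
[K:Q] = 2

The polynomial x^2 - 131 is irreducible over Q since 131 is not a perfect square. Its splitting field is Q(sqrt(131)), which has degree 2 over Q.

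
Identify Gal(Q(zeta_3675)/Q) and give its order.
|Gal(Q(zeta_3675)/Q)| = phi(3675) = 1680; group ≅ (Z/3675Z)^* ≅ Z/2Z × Z/20Z × Z/42Z

The n-th cyclotomic polynomial Φ_3675(x) is the minimal polynomial of zeta_3675 over Q and has degree phi(3675) = 1680. So Q(zeta_3675) is a degree-1680 Galois extension with Galois group (Z/3675Z)^*. By CRT, (Z/3675Z)^* ≅ (Z/3Z)^* × (Z/25Z)^* × (Z/49Z)^*. Each prime-power unit group is (Z/3Z)^* ≅ Z/2Z; (Z/25Z)^* ≅ Z/20Z; (Z/49Z)^* ≅ Z/42Z. Hence Gal(Q(zeta_3675)/Q) ≅ Z/2Z × Z/20Z × Z/42Z.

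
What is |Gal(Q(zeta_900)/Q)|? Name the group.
|Gal(Q(zeta_900)/Q)| = phi(900) = 240; group ≅ (Z/900Z)^* ≅ Z/2Z × Z/6Z × Z/20Z

The n-th cyclotomic polynomial Φ_900(x) is the minimal polynomial of zeta_900 over Q and has degree phi(900) = 240. So Q(zeta_900) is a degree-240 Galois extension with Galois group (Z/900Z)^*. By CRT, (Z/900Z)^* ≅ (Z/4Z)^* × (Z/9Z)^* × (Z/25Z)^*. Each prime-power unit group is (Z/4Z)^* ≅ Z/2Z; (Z/9Z)^* ≅ Z/6Z; (Z/25Z)^* ≅ Z/20Z. Hence Gal(Q(zeta_900)/Q) ≅ Z/2Z × Z/6Z × Z/20Z.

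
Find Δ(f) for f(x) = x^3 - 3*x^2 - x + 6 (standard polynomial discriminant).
Δ = 13

For x^3 + a x^2 + b x + c the discriminant is Δ = 18 a b c - 4 a^3 c + a^2 b^2 - 4 b^3 - 27 c^2.
Plug a = -3, b = -1, c = 6:
  18*(-3)*(-1)*(6) - 4*(-3)^3*(6) + (-3)^2*(-1)^2 - 4*(-1)^3 - 27*(6)^2
  = 324 + (648) + 9 + (4) + (-972)
  = 13.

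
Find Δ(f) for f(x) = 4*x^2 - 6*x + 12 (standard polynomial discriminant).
Δ = -156

For a quadratic a x^2 + b x + c the discriminant is Δ = b^2 - 4ac = (-6)^2 - 4*(4)*(12) = 36 - (192) = -156.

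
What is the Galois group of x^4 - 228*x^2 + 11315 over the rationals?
Gal(K/Q) = V_4 (Klein four-group, Z/2Z × Z/2Z)

f factors as (x^2 - 155)(x^2 - 73), so the splitting field is K = Q(sqrt(155), sqrt(73)). The elements 155, 73, 11315 are all non-squares in Q, so sqrt(155) and sqrt(73) generate independent quadratic extensions. Thus [K:Q] = 4 and Gal(K/Q) is generated by the two order-2 automorphisms sqrt(155) ↦ -sqrt(155) and sqrt(73) ↦ -sqrt(73), giving V_4.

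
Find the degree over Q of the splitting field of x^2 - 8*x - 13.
[K:Q] = 2

The discriminant of x^2 + (-8)*x + (-13) is b^2 - 4c = 64 - (-52) = 116. Since 116 is not a perfect square in Q, the polynomial is irreducible over Q. Its two roots generate a degree-2 extension, so [K:Q] = 2.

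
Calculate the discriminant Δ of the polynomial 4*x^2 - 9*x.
Δ = 81

For a quadratic a x^2 + b x + c the discriminant is Δ = b^2 - 4ac = (-9)^2 - 4*(4)*(0) = 81 - (0) = 81.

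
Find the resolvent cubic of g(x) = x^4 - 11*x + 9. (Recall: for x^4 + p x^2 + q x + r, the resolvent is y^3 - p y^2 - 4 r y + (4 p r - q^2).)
h(y) = y^3 - 36*y - 121

Identify coefficients: p = 0, q = -11, r = 9.
Plug into h(y) = y^3 - p y^2 - 4 r y + (4 p r - q^2):
  h(y) = y^3 - (0) y^2 - 4*(9) y + (4*(0)*(9) - (-11)^2)
       = y^3 + (0) y^2 + (-36) y + (-121).
Simplifying: h(y) = y^3 - 36*y - 121.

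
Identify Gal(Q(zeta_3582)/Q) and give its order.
|Gal(Q(zeta_3582)/Q)| = phi(3582) = 1188; group ≅ (Z/3582Z)^* ≅ Z/6Z × Z/198Z

The n-th cyclotomic polynomial Φ_3582(x) is the minimal polynomial of zeta_3582 over Q and has degree phi(3582) = 1188. So Q(zeta_3582) is a degree-1188 Galois extension with Galois group (Z/3582Z)^*. By CRT, (Z/3582Z)^* ≅ (Z/2Z)^* × (Z/9Z)^* × (Z/199Z)^*. Each prime-power unit group is (Z/2Z)^* ≅ trivial group (order 1); (Z/9Z)^* ≅ Z/6Z; (Z/199Z)^* ≅ Z/198Z. Hence Gal(Q(zeta_3582)/Q) ≅ Z/6Z × Z/198Z.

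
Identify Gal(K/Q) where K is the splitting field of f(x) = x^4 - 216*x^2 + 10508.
Gal(K/Q) = V_4 (Klein four-group, Z/2Z × Z/2Z)

f factors as (x^2 - 74)(x^2 - 142), so the splitting field is K = Q(sqrt(74), sqrt(142)). The elements 74, 142, 10508 are all non-squares in Q, so sqrt(74) and sqrt(142) generate independent quadratic extensions. Thus [K:Q] = 4 and Gal(K/Q) is generated by the two order-2 automorphisms sqrt(74) ↦ -sqrt(74) and sqrt(142) ↦ -sqrt(142), giving V_4.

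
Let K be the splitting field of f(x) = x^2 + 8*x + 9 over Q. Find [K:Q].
[K:Q] = 2

The discriminant of x^2 + (8)*x + (9) is b^2 - 4c = 64 - (36) = 28. Since 28 is not a perfect square in Q, the polynomial is irreducible over Q. Its two roots generate a degree-2 extension, so [K:Q] = 2.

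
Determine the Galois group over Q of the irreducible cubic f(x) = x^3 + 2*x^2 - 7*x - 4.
Gal(K/Q) = S_3 (symmetric group of order 6)

Compute the discriminant of x^3 + (2)*x^2 + (-7)*x + (-4): Δ = 2272. Since Δ is not a rational square, the Galois group is not contained in A_3; it must be the full S_3 (irreducibility of the cubic rules out anything smaller).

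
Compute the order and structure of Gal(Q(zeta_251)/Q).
|Gal(Q(zeta_251)/Q)| = phi(251) = 250; group ≅ (Z/251Z)^* ≅ Z/250Z

The n-th cyclotomic polynomial Φ_251(x) is the minimal polynomial of zeta_251 over Q and has degree phi(251) = 250. So Q(zeta_251) is a degree-250 Galois extension with Galois group (Z/251Z)^*. (Z/251Z)^* is cyclic since 251 is an odd prime power (or 4). Hence Gal(Q(zeta_251)/Q) ≅ Z/250Z.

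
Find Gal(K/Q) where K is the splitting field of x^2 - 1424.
Gal(K/Q) = Z/2Z (cyclic of order 2)

x^2 - 1424 is irreducible over Q since 1424 is not a rational square. The splitting field Q(sqrt(1424)) has degree 2 over Q, and its unique nontrivial automorphism is sqrt(1424) ↦ -sqrt(1424). Hence Gal(Q(sqrt(1424))/Q) = Z/2Z.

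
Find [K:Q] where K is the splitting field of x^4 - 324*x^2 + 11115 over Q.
[K:Q] = 4

f factors as (x^2 - 39)(x^2 - 285); the splitting field is K = Q(sqrt(39), sqrt(285)). Since 39, 285, and 11115 are all non-squares in Q, the three subfields Q(sqrt(39)), Q(sqrt(285)), Q(sqrt(11115)) are distinct degree-2 extensions, so [K:Q] = 4 (Klein four Galois group).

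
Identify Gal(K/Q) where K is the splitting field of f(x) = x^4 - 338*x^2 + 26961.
Gal(K/Q) = V_4 (Klein four-group, Z/2Z × Z/2Z)

f factors as (x^2 - 209)(x^2 - 129), so the splitting field is K = Q(sqrt(209), sqrt(129)). The elements 209, 129, 26961 are all non-squares in Q, so sqrt(209) and sqrt(129) generate independent quadratic extensions. Thus [K:Q] = 4 and Gal(K/Q) is generated by the two order-2 automorphisms sqrt(209) ↦ -sqrt(209) and sqrt(129) ↦ -sqrt(129), giving V_4.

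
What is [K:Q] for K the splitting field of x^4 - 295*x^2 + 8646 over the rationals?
[K:Q] = 4

f factors as (x^2 - 262)(x^2 - 33); the splitting field is K = Q(sqrt(262), sqrt(33)). Since 262, 33, and 8646 are all non-squares in Q, the three subfields Q(sqrt(262)), Q(sqrt(33)), Q(sqrt(8646)) are distinct degree-2 extensions, so [K:Q] = 4 (Klein four Galois group).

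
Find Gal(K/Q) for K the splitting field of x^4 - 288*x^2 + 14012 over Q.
Gal(K/Q) = V_4 (Klein four-group, Z/2Z × Z/2Z)

f factors as (x^2 - 226)(x^2 - 62), so the splitting field is K = Q(sqrt(226), sqrt(62)). The elements 226, 62, 14012 are all non-squares in Q, so sqrt(226) and sqrt(62) generate independent quadratic extensions. Thus [K:Q] = 4 and Gal(K/Q) is generated by the two order-2 automorphisms sqrt(226) ↦ -sqrt(226) and sqrt(62) ↦ -sqrt(62), giving V_4.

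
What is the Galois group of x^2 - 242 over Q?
Gal(K/Q) = Z/2Z (cyclic of order 2)

x^2 - 242 is irreducible over Q since 242 is not a rational square. The splitting field Q(sqrt(242)) has degree 2 over Q, and its unique nontrivial automorphism is sqrt(242) ↦ -sqrt(242). Hence Gal(Q(sqrt(242))/Q) = Z/2Z.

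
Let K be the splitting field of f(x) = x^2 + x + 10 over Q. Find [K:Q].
[K:Q] = 2

The discriminant of x^2 + (1)*x + (10) is b^2 - 4c = 1 - (40) = -39. Since -39 is not a perfect square in Q, the polynomial is irreducible over Q. Its two roots generate a degree-2 extension, so [K:Q] = 2.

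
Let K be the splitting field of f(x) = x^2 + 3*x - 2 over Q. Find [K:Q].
[K:Q] = 2

The discriminant of x^2 + (3)*x + (-2) is b^2 - 4c = 9 - (-8) = 17. Since 17 is not a perfect square in Q, the polynomial is irreducible over Q. Its two roots generate a degree-2 extension, so [K:Q] = 2.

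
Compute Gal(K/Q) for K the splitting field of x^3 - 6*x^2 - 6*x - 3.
Gal(K/Q) = S_3 (symmetric group of order 6)

Compute the discriminant of x^3 + (-6)*x^2 + (-6)*x + (-3): Δ = -2619. Since Δ is not a rational square, the Galois group is not contained in A_3; it must be the full S_3 (irreducibility of the cubic rules out anything smaller).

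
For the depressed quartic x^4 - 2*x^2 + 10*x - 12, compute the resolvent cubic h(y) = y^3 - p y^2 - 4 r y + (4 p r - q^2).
h(y) = y^3 + 2*y^2 + 48*y - 4

Identify coefficients: p = -2, q = 10, r = -12.
Plug into h(y) = y^3 - p y^2 - 4 r y + (4 p r - q^2):
  h(y) = y^3 - (-2) y^2 - 4*(-12) y + (4*(-2)*(-12) - (10)^2)
       = y^3 + (2) y^2 + (48) y + (-4).
Simplifying: h(y) = y^3 + 2*y^2 + 48*y - 4.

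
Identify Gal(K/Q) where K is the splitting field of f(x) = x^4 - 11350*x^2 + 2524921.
Gal(K/Q) = Z/2Z (cyclic of order 2)

f factors as (x^2 - 227)(x^2 - 11123), so the splitting field is K = Q(sqrt(227), sqrt(11123)). The squarefree part of 227 is 227 and the squarefree part of 11123 is also 227, so sqrt(227) and sqrt(11123) are both rational multiples of sqrt(227). Hence Q(sqrt(227)) = Q(sqrt(11123)) = Q(sqrt(227)), and the splitting field collapses to a single degree-2 extension with Galois group Z/2Z.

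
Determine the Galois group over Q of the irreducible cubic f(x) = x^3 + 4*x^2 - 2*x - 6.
Gal(K/Q) = S_3 (symmetric group of order 6)

Compute the discriminant of x^3 + (4)*x^2 + (-2)*x + (-6): Δ = 1524. Since Δ is not a rational square, the Galois group is not contained in A_3; it must be the full S_3 (irreducibility of the cubic rules out anything smaller).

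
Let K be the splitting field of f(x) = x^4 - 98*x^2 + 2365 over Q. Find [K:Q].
[K:Q] = 4

f factors as (x^2 - 55)(x^2 - 43); the splitting field is K = Q(sqrt(55), sqrt(43)). Since 55, 43, and 2365 are all non-squares in Q, the three subfields Q(sqrt(55)), Q(sqrt(43)), Q(sqrt(2365)) are distinct degree-2 extensions, so [K:Q] = 4 (Klein four Galois group).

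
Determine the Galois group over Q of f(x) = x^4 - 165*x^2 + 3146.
Gal(K/Q) = V_4 (Klein four-group, Z/2Z × Z/2Z)

f factors as (x^2 - 143)(x^2 - 22), so the splitting field is K = Q(sqrt(143), sqrt(22)). The elements 143, 22, 3146 are all non-squares in Q, so sqrt(143) and sqrt(22) generate independent quadratic extensions. Thus [K:Q] = 4 and Gal(K/Q) is generated by the two order-2 automorphisms sqrt(143) ↦ -sqrt(143) and sqrt(22) ↦ -sqrt(22), giving V_4.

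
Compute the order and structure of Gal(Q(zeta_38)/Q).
|Gal(Q(zeta_38)/Q)| = phi(38) = 18; group ≅ (Z/38Z)^* ≅ Z/18Z

The n-th cyclotomic polynomial Φ_38(x) is the minimal polynomial of zeta_38 over Q and has degree phi(38) = 18. So Q(zeta_38) is a degree-18 Galois extension with Galois group (Z/38Z)^*. By CRT, (Z/38Z)^* ≅ (Z/2Z)^* × (Z/19Z)^*. Each prime-power unit group is (Z/2Z)^* ≅ trivial group (order 1); (Z/19Z)^* ≅ Z/18Z. Hence Gal(Q(zeta_38)/Q) ≅ Z/18Z.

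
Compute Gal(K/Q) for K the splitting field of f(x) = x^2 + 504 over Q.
Gal(K/Q) = Z/2Z (cyclic of order 2)

x^2 + 504 is irreducible over Q since -504 is not a rational square. The splitting field Q(sqrt(-504)) has degree 2 over Q, and its unique nontrivial automorphism is sqrt(-504) ↦ -sqrt(-504). Hence Gal(Q(sqrt(-504))/Q) = Z/2Z.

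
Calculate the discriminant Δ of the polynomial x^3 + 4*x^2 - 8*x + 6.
Δ = -2892

For x^3 + a x^2 + b x + c the discriminant is Δ = 18 a b c - 4 a^3 c + a^2 b^2 - 4 b^3 - 27 c^2.
Plug a = 4, b = -8, c = 6:
  18*(4)*(-8)*(6) - 4*(4)^3*(6) + (4)^2*(-8)^2 - 4*(-8)^3 - 27*(6)^2
  = -3456 + (-1536) + 1024 + (2048) + (-972)
  = -2892.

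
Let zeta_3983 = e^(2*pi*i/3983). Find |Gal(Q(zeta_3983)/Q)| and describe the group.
|Gal(Q(zeta_3983)/Q)| = phi(3983) = 3408; group ≅ (Z/3983Z)^* ≅ Z/6Z × Z/568Z

The n-th cyclotomic polynomial Φ_3983(x) is the minimal polynomial of zeta_3983 over Q and has degree phi(3983) = 3408. So Q(zeta_3983) is a degree-3408 Galois extension with Galois group (Z/3983Z)^*. By CRT, (Z/3983Z)^* ≅ (Z/7Z)^* × (Z/569Z)^*. Each prime-power unit group is (Z/7Z)^* ≅ Z/6Z; (Z/569Z)^* ≅ Z/568Z. Hence Gal(Q(zeta_3983)/Q) ≅ Z/6Z × Z/568Z.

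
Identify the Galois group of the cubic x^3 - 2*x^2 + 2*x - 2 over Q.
Gal(K/Q) = S_3 (symmetric group of order 6)

Compute the discriminant of x^3 + (-2)*x^2 + (2)*x + (-2): Δ = -44. Since Δ is not a rational square, the Galois group is not contained in A_3; it must be the full S_3 (irreducibility of the cubic rules out anything smaller).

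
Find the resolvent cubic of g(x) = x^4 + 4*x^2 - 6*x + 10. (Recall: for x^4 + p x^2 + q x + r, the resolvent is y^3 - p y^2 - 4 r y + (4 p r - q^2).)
h(y) = y^3 - 4*y^2 - 40*y + 124

Identify coefficients: p = 4, q = -6, r = 10.
Plug into h(y) = y^3 - p y^2 - 4 r y + (4 p r - q^2):
  h(y) = y^3 - (4) y^2 - 4*(10) y + (4*(4)*(10) - (-6)^2)
       = y^3 + (-4) y^2 + (-40) y + (124).
Simplifying: h(y) = y^3 - 4*y^2 - 40*y + 124.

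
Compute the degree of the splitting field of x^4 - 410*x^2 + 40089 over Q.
[K:Q] = 4

f factors as (x^2 - 249)(x^2 - 161); the splitting field is K = Q(sqrt(249), sqrt(161)). Since 249, 161, and 40089 are all non-squares in Q, the three subfields Q(sqrt(249)), Q(sqrt(161)), Q(sqrt(40089)) are distinct degree-2 extensions, so [K:Q] = 4 (Klein four Galois group).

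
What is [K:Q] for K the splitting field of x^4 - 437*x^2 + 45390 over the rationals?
[K:Q] = 4

f factors as (x^2 - 267)(x^2 - 170); the splitting field is K = Q(sqrt(267), sqrt(170)). Since 267, 170, and 45390 are all non-squares in Q, the three subfields Q(sqrt(267)), Q(sqrt(170)), Q(sqrt(45390)) are distinct degree-2 extensions, so [K:Q] = 4 (Klein four Galois group).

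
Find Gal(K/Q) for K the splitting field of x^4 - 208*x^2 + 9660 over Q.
Gal(K/Q) = V_4 (Klein four-group, Z/2Z × Z/2Z)

f factors as (x^2 - 70)(x^2 - 138), so the splitting field is K = Q(sqrt(70), sqrt(138)). The elements 70, 138, 9660 are all non-squares in Q, so sqrt(70) and sqrt(138) generate independent quadratic extensions. Thus [K:Q] = 4 and Gal(K/Q) is generated by the two order-2 automorphisms sqrt(70) ↦ -sqrt(70) and sqrt(138) ↦ -sqrt(138), giving V_4.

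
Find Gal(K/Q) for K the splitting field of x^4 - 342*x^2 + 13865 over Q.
Gal(K/Q) = V_4 (Klein four-group, Z/2Z × Z/2Z)

f factors as (x^2 - 295)(x^2 - 47), so the splitting field is K = Q(sqrt(295), sqrt(47)). The elements 295, 47, 13865 are all non-squares in Q, so sqrt(295) and sqrt(47) generate independent quadratic extensions. Thus [K:Q] = 4 and Gal(K/Q) is generated by the two order-2 automorphisms sqrt(295) ↦ -sqrt(295) and sqrt(47) ↦ -sqrt(47), giving V_4.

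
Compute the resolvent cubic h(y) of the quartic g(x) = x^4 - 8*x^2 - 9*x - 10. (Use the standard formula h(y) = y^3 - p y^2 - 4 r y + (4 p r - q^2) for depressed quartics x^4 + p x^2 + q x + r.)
h(y) = y^3 + 8*y^2 + 40*y + 239

Identify coefficients: p = -8, q = -9, r = -10.
Plug into h(y) = y^3 - p y^2 - 4 r y + (4 p r - q^2):
  h(y) = y^3 - (-8) y^2 - 4*(-10) y + (4*(-8)*(-10) - (-9)^2)
       = y^3 + (8) y^2 + (40) y + (239).
Simplifying: h(y) = y^3 + 8*y^2 + 40*y + 239.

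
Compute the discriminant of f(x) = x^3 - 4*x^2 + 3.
Δ = 525

For x^3 + a x^2 + b x + c the discriminant is Δ = 18 a b c - 4 a^3 c + a^2 b^2 - 4 b^3 - 27 c^2.
Plug a = -4, b = 0, c = 3:
  18*(-4)*(0)*(3) - 4*(-4)^3*(3) + (-4)^2*(0)^2 - 4*(0)^3 - 27*(3)^2
  = 0 + (768) + 0 + (0) + (-243)
  = 525.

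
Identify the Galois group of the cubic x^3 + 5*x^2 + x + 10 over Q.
Gal(K/Q) = S_3 (symmetric group of order 6)

Compute the discriminant of x^3 + (5)*x^2 + (1)*x + (10): Δ = -6779. Since Δ is not a rational square, the Galois group is not contained in A_3; it must be the full S_3 (irreducibility of the cubic rules out anything smaller).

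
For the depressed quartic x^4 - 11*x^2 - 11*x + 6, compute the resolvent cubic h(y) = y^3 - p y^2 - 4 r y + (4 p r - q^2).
h(y) = y^3 + 11*y^2 - 24*y - 385

Identify coefficients: p = -11, q = -11, r = 6.
Plug into h(y) = y^3 - p y^2 - 4 r y + (4 p r - q^2):
  h(y) = y^3 - (-11) y^2 - 4*(6) y + (4*(-11)*(6) - (-11)^2)
       = y^3 + (11) y^2 + (-24) y + (-385).
Simplifying: h(y) = y^3 + 11*y^2 - 24*y - 385.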